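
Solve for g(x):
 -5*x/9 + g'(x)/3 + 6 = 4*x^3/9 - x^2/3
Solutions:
 g(x) = C1 + x^4/3 - x^3/3 + 5*x^2/6 - 18*x


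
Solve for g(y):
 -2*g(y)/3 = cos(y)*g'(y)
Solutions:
 g(y) = C1*(sin(y) - 1)^(1/3)/(sin(y) + 1)^(1/3)


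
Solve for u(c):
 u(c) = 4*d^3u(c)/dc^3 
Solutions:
 u(c) = C3*exp(2^(1/3)*c/2) + (C1*sin(2^(1/3)*sqrt(3)*c/4) + C2*cos(2^(1/3)*sqrt(3)*c/4))*exp(-2^(1/3)*c/4)


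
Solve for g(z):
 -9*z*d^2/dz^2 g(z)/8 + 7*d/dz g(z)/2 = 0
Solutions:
 g(z) = C1 + C2*z^(37/9)


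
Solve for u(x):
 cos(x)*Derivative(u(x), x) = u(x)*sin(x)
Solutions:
 u(x) = C1/cos(x)


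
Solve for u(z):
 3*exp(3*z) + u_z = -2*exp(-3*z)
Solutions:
 u(z) = C1 - exp(3*z) + 2*exp(-3*z)/3


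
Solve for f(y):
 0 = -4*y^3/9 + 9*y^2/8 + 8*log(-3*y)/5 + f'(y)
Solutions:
 f(y) = C1 + y^4/9 - 3*y^3/8 - 8*y*log(-y)/5 + 8*y*(1 - log(3))/5


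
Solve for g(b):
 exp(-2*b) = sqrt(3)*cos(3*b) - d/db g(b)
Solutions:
 g(b) = C1 + sqrt(3)*sin(3*b)/3 + exp(-2*b)/2


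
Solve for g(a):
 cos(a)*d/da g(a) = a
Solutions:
 g(a) = C1 + Integral(a/cos(a), a)


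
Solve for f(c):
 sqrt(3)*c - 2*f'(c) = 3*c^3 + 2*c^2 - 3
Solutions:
 f(c) = C1 - 3*c^4/8 - c^3/3 + sqrt(3)*c^2/4 + 3*c/2


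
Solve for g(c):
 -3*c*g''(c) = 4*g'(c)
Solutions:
 g(c) = C1 + C2/c^(1/3)


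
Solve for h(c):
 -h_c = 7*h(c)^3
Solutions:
 h(c) = -sqrt(2)*sqrt(-1/(C1 - 7*c))/2
 h(c) = sqrt(2)*sqrt(-1/(C1 - 7*c))/2


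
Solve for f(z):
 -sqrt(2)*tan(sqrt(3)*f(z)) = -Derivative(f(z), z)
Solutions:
 f(z) = sqrt(3)*(pi - asin(C1*exp(sqrt(6)*z)))/3
 f(z) = sqrt(3)*asin(C1*exp(sqrt(6)*z))/3


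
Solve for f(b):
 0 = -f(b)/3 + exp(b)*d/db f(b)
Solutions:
 f(b) = C1*exp(-exp(-b)/3)


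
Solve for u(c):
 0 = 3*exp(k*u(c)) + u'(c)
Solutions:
 u(c) = Piecewise((log(1/(C1*k + 3*c*k))/k, Ne(k, 0)), (nan, True))
 u(c) = Piecewise((C1 - 3*c, Eq(k, 0)), (nan, True))


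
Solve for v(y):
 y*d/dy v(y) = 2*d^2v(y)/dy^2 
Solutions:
 v(y) = C1 + C2*erfi(y/2)


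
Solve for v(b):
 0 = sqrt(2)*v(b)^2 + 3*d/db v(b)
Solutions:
 v(b) = 3/(C1 + sqrt(2)*b)


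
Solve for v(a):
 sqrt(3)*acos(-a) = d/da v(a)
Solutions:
 v(a) = C1 + sqrt(3)*(a*acos(-a) + sqrt(1 - a^2))


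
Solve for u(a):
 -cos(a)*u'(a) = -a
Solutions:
 u(a) = C1 + Integral(a/cos(a), a)


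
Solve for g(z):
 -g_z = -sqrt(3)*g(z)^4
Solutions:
 g(z) = (-1/(C1 + 3*sqrt(3)*z))^(1/3)
 g(z) = (-1/(C1 + sqrt(3)*z))^(1/3)*(-3^(2/3) - 3*3^(1/6)*I)/6
 g(z) = (-1/(C1 + sqrt(3)*z))^(1/3)*(-3^(2/3) + 3*3^(1/6)*I)/6


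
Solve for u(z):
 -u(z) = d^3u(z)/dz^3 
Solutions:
 u(z) = C3*exp(-z) + (C1*sin(sqrt(3)*z/2) + C2*cos(sqrt(3)*z/2))*exp(z/2)


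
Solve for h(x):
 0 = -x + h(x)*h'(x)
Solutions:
 h(x) = -sqrt(C1 + x^2)
 h(x) = sqrt(C1 + x^2)


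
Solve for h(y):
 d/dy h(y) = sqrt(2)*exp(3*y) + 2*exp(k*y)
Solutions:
 h(y) = C1 + sqrt(2)*exp(3*y)/3 + 2*exp(k*y)/k


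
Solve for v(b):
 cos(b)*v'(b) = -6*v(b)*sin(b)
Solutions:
 v(b) = C1*cos(b)^6


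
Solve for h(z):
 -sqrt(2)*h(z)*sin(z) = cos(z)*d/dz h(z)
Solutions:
 h(z) = C1*cos(z)^(sqrt(2))


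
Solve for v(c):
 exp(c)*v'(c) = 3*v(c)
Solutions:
 v(c) = C1*exp(-3*exp(-c))


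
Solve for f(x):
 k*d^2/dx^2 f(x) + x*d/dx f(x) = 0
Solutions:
 f(x) = C1 + C2*sqrt(k)*erf(sqrt(2)*x*sqrt(1/k)/2)


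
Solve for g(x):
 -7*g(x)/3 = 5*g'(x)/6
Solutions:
 g(x) = C1*exp(-14*x/5)


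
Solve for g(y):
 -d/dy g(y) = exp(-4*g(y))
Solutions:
 g(y) = log(-I*(C1 - 4*y)^(1/4))
 g(y) = log(I*(C1 - 4*y)^(1/4))
 g(y) = log(-(C1 - 4*y)^(1/4))
 g(y) = log(C1 - 4*y)/4


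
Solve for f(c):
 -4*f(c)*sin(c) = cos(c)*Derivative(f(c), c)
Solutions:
 f(c) = C1*cos(c)^4


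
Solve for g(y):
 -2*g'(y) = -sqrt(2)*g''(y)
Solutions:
 g(y) = C1 + C2*exp(sqrt(2)*y)


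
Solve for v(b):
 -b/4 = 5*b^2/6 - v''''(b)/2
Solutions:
 v(b) = C1 + C2*b + C3*b^2 + C4*b^3 + b^6/216 + b^5/240


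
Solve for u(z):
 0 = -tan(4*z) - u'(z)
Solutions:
 u(z) = C1 + log(cos(4*z))/4


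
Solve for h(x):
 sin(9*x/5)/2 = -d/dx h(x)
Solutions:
 h(x) = C1 + 5*cos(9*x/5)/18


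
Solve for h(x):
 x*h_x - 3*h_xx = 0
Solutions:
 h(x) = C1 + C2*erfi(sqrt(6)*x/6)


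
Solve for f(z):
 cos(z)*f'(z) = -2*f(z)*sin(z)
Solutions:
 f(z) = C1*cos(z)^2


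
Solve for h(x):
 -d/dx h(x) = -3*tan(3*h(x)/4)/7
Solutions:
 h(x) = -4*asin(C1*exp(9*x/28))/3 + 4*pi/3
 h(x) = 4*asin(C1*exp(9*x/28))/3


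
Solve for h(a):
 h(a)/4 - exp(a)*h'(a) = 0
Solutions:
 h(a) = C1*exp(-exp(-a)/4)


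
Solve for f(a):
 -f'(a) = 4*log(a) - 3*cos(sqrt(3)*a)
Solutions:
 f(a) = C1 - 4*a*log(a) + 4*a + sqrt(3)*sin(sqrt(3)*a)


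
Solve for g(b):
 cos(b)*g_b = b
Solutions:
 g(b) = C1 + Integral(b/cos(b), b)


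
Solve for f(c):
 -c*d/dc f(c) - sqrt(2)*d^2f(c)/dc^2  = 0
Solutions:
 f(c) = C1 + C2*erf(2^(1/4)*c/2)


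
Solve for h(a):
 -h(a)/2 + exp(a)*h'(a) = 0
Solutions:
 h(a) = C1*exp(-exp(-a)/2)


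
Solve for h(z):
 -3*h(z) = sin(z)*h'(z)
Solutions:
 h(z) = C1*(cos(z) + 1)^(3/2)/(cos(z) - 1)^(3/2)


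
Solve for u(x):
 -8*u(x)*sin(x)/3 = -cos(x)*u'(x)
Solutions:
 u(x) = C1/cos(x)^(8/3)


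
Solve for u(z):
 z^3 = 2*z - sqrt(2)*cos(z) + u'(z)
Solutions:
 u(z) = C1 + z^4/4 - z^2 + sqrt(2)*sin(z)


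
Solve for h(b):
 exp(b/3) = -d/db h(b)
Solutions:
 h(b) = C1 - 3*exp(b/3)


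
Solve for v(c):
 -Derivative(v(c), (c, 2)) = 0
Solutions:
 v(c) = C1 + C2*c


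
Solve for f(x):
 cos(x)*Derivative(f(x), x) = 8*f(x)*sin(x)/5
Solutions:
 f(x) = C1/cos(x)^(8/5)


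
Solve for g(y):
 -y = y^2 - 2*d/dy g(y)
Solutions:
 g(y) = C1 + y^3/6 + y^2/4


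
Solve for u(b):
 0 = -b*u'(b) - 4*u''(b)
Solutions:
 u(b) = C1 + C2*erf(sqrt(2)*b/4)


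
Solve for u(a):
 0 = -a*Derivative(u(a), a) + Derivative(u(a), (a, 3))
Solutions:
 u(a) = C1 + Integral(C2*airyai(a) + C3*airybi(a), a)


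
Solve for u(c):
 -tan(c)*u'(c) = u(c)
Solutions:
 u(c) = C1/sin(c)


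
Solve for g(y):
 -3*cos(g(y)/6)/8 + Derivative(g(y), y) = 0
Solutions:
 -3*y/8 - 3*log(sin(g(y)/6) - 1) + 3*log(sin(g(y)/6) + 1) = C1


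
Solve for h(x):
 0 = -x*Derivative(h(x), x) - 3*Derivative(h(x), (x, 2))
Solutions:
 h(x) = C1 + C2*erf(sqrt(6)*x/6)


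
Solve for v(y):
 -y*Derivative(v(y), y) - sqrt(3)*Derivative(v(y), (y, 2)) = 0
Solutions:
 v(y) = C1 + C2*erf(sqrt(2)*3^(3/4)*y/6)


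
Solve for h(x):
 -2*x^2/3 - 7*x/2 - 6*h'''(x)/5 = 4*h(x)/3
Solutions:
 h(x) = C3*exp(-30^(1/3)*x/3) - x^2/2 - 21*x/8 + (C1*sin(10^(1/3)*3^(5/6)*x/6) + C2*cos(10^(1/3)*3^(5/6)*x/6))*exp(30^(1/3)*x/6)


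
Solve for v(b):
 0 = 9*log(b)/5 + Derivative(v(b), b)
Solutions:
 v(b) = C1 - 9*b*log(b)/5 + 9*b/5


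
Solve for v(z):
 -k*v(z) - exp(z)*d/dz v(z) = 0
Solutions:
 v(z) = C1*exp(k*exp(-z))


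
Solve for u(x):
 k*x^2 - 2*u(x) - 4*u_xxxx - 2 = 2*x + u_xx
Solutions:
 u(x) = k*x^2/2 - k/2 - x + (C1*sin(2^(3/4)*x*cos(atan(sqrt(31))/2)/2) + C2*cos(2^(3/4)*x*cos(atan(sqrt(31))/2)/2))*exp(-2^(3/4)*x*sin(atan(sqrt(31))/2)/2) + (C3*sin(2^(3/4)*x*cos(atan(sqrt(31))/2)/2) + C4*cos(2^(3/4)*x*cos(atan(sqrt(31))/2)/2))*exp(2^(3/4)*x*sin(atan(sqrt(31))/2)/2) - 1


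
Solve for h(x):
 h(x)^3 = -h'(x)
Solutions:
 h(x) = -sqrt(2)*sqrt(-1/(C1 - x))/2
 h(x) = sqrt(2)*sqrt(-1/(C1 - x))/2


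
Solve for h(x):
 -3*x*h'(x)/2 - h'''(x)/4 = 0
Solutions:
 h(x) = C1 + Integral(C2*airyai(-6^(1/3)*x) + C3*airybi(-6^(1/3)*x), x)


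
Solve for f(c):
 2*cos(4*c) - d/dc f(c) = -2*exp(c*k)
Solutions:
 f(c) = C1 + sin(4*c)/2 + 2*exp(c*k)/k


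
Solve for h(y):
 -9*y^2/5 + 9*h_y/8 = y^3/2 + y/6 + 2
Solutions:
 h(y) = C1 + y^4/9 + 8*y^3/15 + 2*y^2/27 + 16*y/9


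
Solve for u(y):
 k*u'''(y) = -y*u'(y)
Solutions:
 u(y) = C1 + Integral(C2*airyai(y*(-1/k)^(1/3)) + C3*airybi(y*(-1/k)^(1/3)), y)


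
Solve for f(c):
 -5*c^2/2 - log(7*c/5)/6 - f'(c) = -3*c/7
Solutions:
 f(c) = C1 - 5*c^3/6 + 3*c^2/14 - c*log(c)/6 - c*log(7)/6 + c/6 + c*log(5)/6


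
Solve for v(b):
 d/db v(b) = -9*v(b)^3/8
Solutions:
 v(b) = -2*sqrt(-1/(C1 - 9*b))
 v(b) = 2*sqrt(-1/(C1 - 9*b))


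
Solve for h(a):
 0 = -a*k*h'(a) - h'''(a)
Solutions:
 h(a) = C1 + Integral(C2*airyai(a*(-k)^(1/3)) + C3*airybi(a*(-k)^(1/3)), a)


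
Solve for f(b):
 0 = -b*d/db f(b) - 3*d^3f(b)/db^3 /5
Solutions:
 f(b) = C1 + Integral(C2*airyai(-3^(2/3)*5^(1/3)*b/3) + C3*airybi(-3^(2/3)*5^(1/3)*b/3), b)


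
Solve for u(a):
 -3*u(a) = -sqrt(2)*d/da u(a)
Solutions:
 u(a) = C1*exp(3*sqrt(2)*a/2)


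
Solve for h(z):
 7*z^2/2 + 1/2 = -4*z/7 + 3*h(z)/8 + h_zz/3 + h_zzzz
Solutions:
 h(z) = 28*z^2/3 + 32*z/21 + (C1*sin(6^(1/4)*z*cos(atan(5*sqrt(2)/2)/2)/2) + C2*cos(6^(1/4)*z*cos(atan(5*sqrt(2)/2)/2)/2))*exp(-6^(1/4)*z*sin(atan(5*sqrt(2)/2)/2)/2) + (C3*sin(6^(1/4)*z*cos(atan(5*sqrt(2)/2)/2)/2) + C4*cos(6^(1/4)*z*cos(atan(5*sqrt(2)/2)/2)/2))*exp(6^(1/4)*z*sin(atan(5*sqrt(2)/2)/2)/2) - 412/27


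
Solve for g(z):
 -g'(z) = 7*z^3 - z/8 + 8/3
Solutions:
 g(z) = C1 - 7*z^4/4 + z^2/16 - 8*z/3


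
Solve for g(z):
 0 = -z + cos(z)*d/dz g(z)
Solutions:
 g(z) = C1 + Integral(z/cos(z), z)


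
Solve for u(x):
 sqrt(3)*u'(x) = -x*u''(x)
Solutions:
 u(x) = C1 + C2*x^(1 - sqrt(3))


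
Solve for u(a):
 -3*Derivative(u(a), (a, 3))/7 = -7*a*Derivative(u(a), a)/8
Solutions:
 u(a) = C1 + Integral(C2*airyai(21^(2/3)*a/6) + C3*airybi(21^(2/3)*a/6), a)


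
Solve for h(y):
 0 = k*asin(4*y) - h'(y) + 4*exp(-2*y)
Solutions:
 h(y) = C1 + k*y*asin(4*y) + k*sqrt(1 - 16*y^2)/4 - 2*exp(-2*y)


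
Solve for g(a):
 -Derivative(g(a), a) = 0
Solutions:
 g(a) = C1


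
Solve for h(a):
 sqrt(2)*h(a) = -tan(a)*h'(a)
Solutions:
 h(a) = C1/sin(a)^(sqrt(2))


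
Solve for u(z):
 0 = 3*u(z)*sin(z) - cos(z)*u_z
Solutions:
 u(z) = C1/cos(z)^3


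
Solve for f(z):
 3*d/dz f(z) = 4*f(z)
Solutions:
 f(z) = C1*exp(4*z/3)


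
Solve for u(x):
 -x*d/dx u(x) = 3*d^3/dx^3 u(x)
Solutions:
 u(x) = C1 + Integral(C2*airyai(-3^(2/3)*x/3) + C3*airybi(-3^(2/3)*x/3), x)


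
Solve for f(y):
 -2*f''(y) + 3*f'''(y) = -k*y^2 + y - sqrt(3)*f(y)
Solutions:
 f(y) = C1*exp(y*(8*2^(1/3)/(-16 + sqrt(-256 + (-16 + 243*sqrt(3))^2) + 243*sqrt(3))^(1/3) + 8 + 2^(2/3)*(-16 + sqrt(-256 + (-16 + 243*sqrt(3))^2) + 243*sqrt(3))^(1/3))/36)*sin(2^(1/3)*sqrt(3)*y*(-2^(1/3)*(-16 + 27*sqrt(-256/729 + (-16/27 + 9*sqrt(3))^2) + 243*sqrt(3))^(1/3) + 8/(-16 + 27*sqrt(-256/729 + (-16/27 + 9*sqrt(3))^2) + 243*sqrt(3))^(1/3))/36) + C2*exp(y*(8*2^(1/3)/(-16 + sqrt(-256 + (-16 + 243*sqrt(3))^2) + 243*sqrt(3))^(1/3) + 8 + 2^(2/3)*(-16 + sqrt(-256 + (-16 + 243*sqrt(3))^2) + 243*sqrt(3))^(1/3))/36)*cos(2^(1/3)*sqrt(3)*y*(-2^(1/3)*(-16 + 27*sqrt(-256/729 + (-16/27 + 9*sqrt(3))^2) + 243*sqrt(3))^(1/3) + 8/(-16 + 27*sqrt(-256/729 + (-16/27 + 9*sqrt(3))^2) + 243*sqrt(3))^(1/3))/36) + C3*exp(y*(-2^(2/3)*(-16 + sqrt(-256 + (-16 + 243*sqrt(3))^2) + 243*sqrt(3))^(1/3) - 8*2^(1/3)/(-16 + sqrt(-256 + (-16 + 243*sqrt(3))^2) + 243*sqrt(3))^(1/3) + 4)/18) - sqrt(3)*k*y^2/3 - 4*k/3 + sqrt(3)*y/3


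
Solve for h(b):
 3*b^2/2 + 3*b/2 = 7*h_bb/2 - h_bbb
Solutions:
 h(b) = C1 + C2*b + C3*exp(7*b/2) + b^4/28 + 11*b^3/98 + 33*b^2/343


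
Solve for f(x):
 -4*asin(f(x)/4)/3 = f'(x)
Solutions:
 Integral(1/asin(_y/4), (_y, f(x))) = C1 - 4*x/3


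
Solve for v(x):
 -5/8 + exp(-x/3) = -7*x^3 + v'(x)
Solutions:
 v(x) = C1 + 7*x^4/4 - 5*x/8 - 3*exp(-x/3)


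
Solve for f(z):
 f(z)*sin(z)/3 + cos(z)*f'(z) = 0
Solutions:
 f(z) = C1*cos(z)^(1/3)


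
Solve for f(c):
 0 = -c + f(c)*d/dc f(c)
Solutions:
 f(c) = -sqrt(C1 + c^2)
 f(c) = sqrt(C1 + c^2)


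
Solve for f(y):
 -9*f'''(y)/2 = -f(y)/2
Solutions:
 f(y) = C3*exp(3^(1/3)*y/3) + (C1*sin(3^(5/6)*y/6) + C2*cos(3^(5/6)*y/6))*exp(-3^(1/3)*y/6)


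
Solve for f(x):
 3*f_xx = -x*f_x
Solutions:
 f(x) = C1 + C2*erf(sqrt(6)*x/6)


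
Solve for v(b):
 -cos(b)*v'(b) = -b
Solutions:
 v(b) = C1 + Integral(b/cos(b), b)


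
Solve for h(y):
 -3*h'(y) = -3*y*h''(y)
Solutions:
 h(y) = C1 + C2*y^2


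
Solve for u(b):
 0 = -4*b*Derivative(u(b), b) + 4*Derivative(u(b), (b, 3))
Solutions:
 u(b) = C1 + Integral(C2*airyai(b) + C3*airybi(b), b)


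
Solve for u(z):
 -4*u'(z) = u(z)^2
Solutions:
 u(z) = 4/(C1 + z)


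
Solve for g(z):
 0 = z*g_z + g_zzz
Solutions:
 g(z) = C1 + Integral(C2*airyai(-z) + C3*airybi(-z), z)


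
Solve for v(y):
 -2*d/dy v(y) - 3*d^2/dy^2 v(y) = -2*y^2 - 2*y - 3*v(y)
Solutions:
 v(y) = C1*exp(y*(-1 + sqrt(10))/3) + C2*exp(-y*(1 + sqrt(10))/3) - 2*y^2/3 - 14*y/9 - 64/27


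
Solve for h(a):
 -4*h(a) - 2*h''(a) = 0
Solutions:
 h(a) = C1*sin(sqrt(2)*a) + C2*cos(sqrt(2)*a)


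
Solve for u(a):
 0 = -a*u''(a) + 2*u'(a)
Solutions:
 u(a) = C1 + C2*a^3


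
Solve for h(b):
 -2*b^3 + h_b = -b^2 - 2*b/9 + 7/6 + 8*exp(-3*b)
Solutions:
 h(b) = C1 + b^4/2 - b^3/3 - b^2/9 + 7*b/6 - 8*exp(-3*b)/3


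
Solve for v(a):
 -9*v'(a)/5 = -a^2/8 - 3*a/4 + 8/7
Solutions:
 v(a) = C1 + 5*a^3/216 + 5*a^2/24 - 40*a/63


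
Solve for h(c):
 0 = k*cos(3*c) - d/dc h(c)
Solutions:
 h(c) = C1 + k*sin(3*c)/3


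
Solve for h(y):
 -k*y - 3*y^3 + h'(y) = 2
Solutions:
 h(y) = C1 + k*y^2/2 + 3*y^4/4 + 2*y


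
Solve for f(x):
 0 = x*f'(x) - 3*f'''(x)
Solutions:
 f(x) = C1 + Integral(C2*airyai(3^(2/3)*x/3) + C3*airybi(3^(2/3)*x/3), x)


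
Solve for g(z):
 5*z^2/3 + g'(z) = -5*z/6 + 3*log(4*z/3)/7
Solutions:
 g(z) = C1 - 5*z^3/9 - 5*z^2/12 + 3*z*log(z)/7 - 3*z*log(3)/7 - 3*z/7 + 6*z*log(2)/7


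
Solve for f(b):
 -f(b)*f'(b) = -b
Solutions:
 f(b) = -sqrt(C1 + b^2)
 f(b) = sqrt(C1 + b^2)


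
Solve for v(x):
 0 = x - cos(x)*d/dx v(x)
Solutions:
 v(x) = C1 + Integral(x/cos(x), x)


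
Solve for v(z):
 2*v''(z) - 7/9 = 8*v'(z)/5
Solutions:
 v(z) = C1 + C2*exp(4*z/5) - 35*z/72


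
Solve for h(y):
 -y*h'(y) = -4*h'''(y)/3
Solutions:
 h(y) = C1 + Integral(C2*airyai(6^(1/3)*y/2) + C3*airybi(6^(1/3)*y/2), y)


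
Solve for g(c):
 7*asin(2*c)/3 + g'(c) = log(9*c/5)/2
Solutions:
 g(c) = C1 + c*log(c)/2 - 7*c*asin(2*c)/3 - c*log(5)/2 - c/2 + c*log(3) - 7*sqrt(1 - 4*c^2)/6


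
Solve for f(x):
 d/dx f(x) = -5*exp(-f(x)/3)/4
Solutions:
 f(x) = 3*log(C1 - 5*x/12)


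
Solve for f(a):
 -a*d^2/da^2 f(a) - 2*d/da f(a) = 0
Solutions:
 f(a) = C1 + C2/a


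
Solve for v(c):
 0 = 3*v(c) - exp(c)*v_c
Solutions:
 v(c) = C1*exp(-3*exp(-c))


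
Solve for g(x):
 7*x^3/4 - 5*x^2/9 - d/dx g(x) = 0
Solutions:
 g(x) = C1 + 7*x^4/16 - 5*x^3/27


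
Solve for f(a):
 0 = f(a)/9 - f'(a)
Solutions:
 f(a) = C1*exp(a/9)


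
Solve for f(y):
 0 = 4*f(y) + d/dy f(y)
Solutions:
 f(y) = C1*exp(-4*y)


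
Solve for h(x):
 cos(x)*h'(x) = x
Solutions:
 h(x) = C1 + Integral(x/cos(x), x)


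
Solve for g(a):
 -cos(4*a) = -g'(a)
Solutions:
 g(a) = C1 + sin(4*a)/4


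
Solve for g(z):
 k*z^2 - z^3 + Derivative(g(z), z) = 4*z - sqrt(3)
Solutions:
 g(z) = C1 - k*z^3/3 + z^4/4 + 2*z^2 - sqrt(3)*z


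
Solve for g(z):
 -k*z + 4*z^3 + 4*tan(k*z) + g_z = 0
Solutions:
 g(z) = C1 + k*z^2/2 - z^4 - 4*Piecewise((-log(cos(k*z))/k, Ne(k, 0)), (0, True))


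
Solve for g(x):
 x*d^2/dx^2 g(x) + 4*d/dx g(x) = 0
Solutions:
 g(x) = C1 + C2/x^3


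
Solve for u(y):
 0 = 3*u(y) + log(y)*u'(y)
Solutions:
 u(y) = C1*exp(-3*li(y))


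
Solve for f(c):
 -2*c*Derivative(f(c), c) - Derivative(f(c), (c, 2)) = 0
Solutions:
 f(c) = C1 + C2*erf(c)


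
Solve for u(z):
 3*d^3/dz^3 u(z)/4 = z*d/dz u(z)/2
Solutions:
 u(z) = C1 + Integral(C2*airyai(2^(1/3)*3^(2/3)*z/3) + C3*airybi(2^(1/3)*3^(2/3)*z/3), z)


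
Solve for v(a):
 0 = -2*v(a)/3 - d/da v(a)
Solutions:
 v(a) = C1*exp(-2*a/3)


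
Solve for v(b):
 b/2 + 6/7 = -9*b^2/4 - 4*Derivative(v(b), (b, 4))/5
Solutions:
 v(b) = C1 + C2*b + C3*b^2 + C4*b^3 - b^6/128 - b^5/192 - 5*b^4/112


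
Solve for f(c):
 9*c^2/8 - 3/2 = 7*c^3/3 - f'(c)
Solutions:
 f(c) = C1 + 7*c^4/12 - 3*c^3/8 + 3*c/2


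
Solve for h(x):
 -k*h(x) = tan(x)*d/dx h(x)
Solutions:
 h(x) = C1*exp(-k*log(sin(x)))


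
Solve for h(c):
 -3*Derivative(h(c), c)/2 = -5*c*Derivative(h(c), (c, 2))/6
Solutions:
 h(c) = C1 + C2*c^(14/5)


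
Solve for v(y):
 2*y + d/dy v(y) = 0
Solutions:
 v(y) = C1 - y^2


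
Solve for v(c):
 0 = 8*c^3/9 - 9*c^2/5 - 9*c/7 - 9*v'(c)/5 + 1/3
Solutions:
 v(c) = C1 + 10*c^4/81 - c^3/3 - 5*c^2/14 + 5*c/27


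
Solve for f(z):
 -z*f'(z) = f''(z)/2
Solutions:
 f(z) = C1 + C2*erf(z)


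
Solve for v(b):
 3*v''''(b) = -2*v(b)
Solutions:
 v(b) = (C1*sin(6^(3/4)*b/6) + C2*cos(6^(3/4)*b/6))*exp(-6^(3/4)*b/6) + (C3*sin(6^(3/4)*b/6) + C4*cos(6^(3/4)*b/6))*exp(6^(3/4)*b/6)


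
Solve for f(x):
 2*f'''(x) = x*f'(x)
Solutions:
 f(x) = C1 + Integral(C2*airyai(2^(2/3)*x/2) + C3*airybi(2^(2/3)*x/2), x)


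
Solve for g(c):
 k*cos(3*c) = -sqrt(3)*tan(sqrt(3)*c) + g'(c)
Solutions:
 g(c) = C1 + k*sin(3*c)/3 - log(cos(sqrt(3)*c))


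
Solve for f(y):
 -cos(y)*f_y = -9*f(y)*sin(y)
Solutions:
 f(y) = C1/cos(y)^9


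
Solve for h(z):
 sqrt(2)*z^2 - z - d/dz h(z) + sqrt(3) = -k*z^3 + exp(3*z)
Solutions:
 h(z) = C1 + k*z^4/4 + sqrt(2)*z^3/3 - z^2/2 + sqrt(3)*z - exp(3*z)/3


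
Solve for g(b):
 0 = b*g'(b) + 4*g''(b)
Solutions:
 g(b) = C1 + C2*erf(sqrt(2)*b/4)


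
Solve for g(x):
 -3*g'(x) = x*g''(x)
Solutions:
 g(x) = C1 + C2/x^2


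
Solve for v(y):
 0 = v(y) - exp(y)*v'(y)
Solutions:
 v(y) = C1*exp(-exp(-y))


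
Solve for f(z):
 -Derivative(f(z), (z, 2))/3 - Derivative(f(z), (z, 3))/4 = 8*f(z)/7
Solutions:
 f(z) = C1*exp(z*(-28 + 14*2^(2/3)*7^(1/3)/(27*sqrt(785) + 757)^(1/3) + 2^(1/3)*7^(2/3)*(27*sqrt(785) + 757)^(1/3))/63)*sin(14^(1/3)*sqrt(3)*z*(-7^(1/3)*(27*sqrt(785) + 757)^(1/3) + 14*2^(1/3)/(27*sqrt(785) + 757)^(1/3))/63) + C2*exp(z*(-28 + 14*2^(2/3)*7^(1/3)/(27*sqrt(785) + 757)^(1/3) + 2^(1/3)*7^(2/3)*(27*sqrt(785) + 757)^(1/3))/63)*cos(14^(1/3)*sqrt(3)*z*(-7^(1/3)*(27*sqrt(785) + 757)^(1/3) + 14*2^(1/3)/(27*sqrt(785) + 757)^(1/3))/63) + C3*exp(-2*z*(14*2^(2/3)*7^(1/3)/(27*sqrt(785) + 757)^(1/3) + 14 + 2^(1/3)*7^(2/3)*(27*sqrt(785) + 757)^(1/3))/63)


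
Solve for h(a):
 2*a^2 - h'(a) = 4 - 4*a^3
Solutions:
 h(a) = C1 + a^4 + 2*a^3/3 - 4*a


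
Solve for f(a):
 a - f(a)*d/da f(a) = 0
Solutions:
 f(a) = -sqrt(C1 + a^2)
 f(a) = sqrt(C1 + a^2)


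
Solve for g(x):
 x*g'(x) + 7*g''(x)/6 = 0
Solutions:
 g(x) = C1 + C2*erf(sqrt(21)*x/7)


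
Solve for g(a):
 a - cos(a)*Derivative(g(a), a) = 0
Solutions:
 g(a) = C1 + Integral(a/cos(a), a)


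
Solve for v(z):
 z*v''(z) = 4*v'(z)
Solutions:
 v(z) = C1 + C2*z^5


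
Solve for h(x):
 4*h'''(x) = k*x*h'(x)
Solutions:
 h(x) = C1 + Integral(C2*airyai(2^(1/3)*k^(1/3)*x/2) + C3*airybi(2^(1/3)*k^(1/3)*x/2), x)


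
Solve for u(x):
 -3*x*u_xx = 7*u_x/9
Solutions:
 u(x) = C1 + C2*x^(20/27)


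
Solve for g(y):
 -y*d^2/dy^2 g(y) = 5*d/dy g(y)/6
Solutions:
 g(y) = C1 + C2*y^(1/6)


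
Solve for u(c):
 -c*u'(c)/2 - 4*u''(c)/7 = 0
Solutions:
 u(c) = C1 + C2*erf(sqrt(7)*c/4)


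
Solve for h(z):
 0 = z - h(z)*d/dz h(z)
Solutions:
 h(z) = -sqrt(C1 + z^2)
 h(z) = sqrt(C1 + z^2)


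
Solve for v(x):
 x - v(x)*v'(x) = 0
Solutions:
 v(x) = -sqrt(C1 + x^2)
 v(x) = sqrt(C1 + x^2)


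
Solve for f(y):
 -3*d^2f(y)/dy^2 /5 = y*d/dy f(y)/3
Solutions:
 f(y) = C1 + C2*erf(sqrt(10)*y/6)


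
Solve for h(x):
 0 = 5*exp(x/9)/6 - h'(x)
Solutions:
 h(x) = C1 + 15*exp(x/9)/2


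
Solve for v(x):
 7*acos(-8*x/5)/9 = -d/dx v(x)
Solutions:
 v(x) = C1 - 7*x*acos(-8*x/5)/9 - 7*sqrt(25 - 64*x^2)/72


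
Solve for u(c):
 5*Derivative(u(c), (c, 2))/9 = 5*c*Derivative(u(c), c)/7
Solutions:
 u(c) = C1 + C2*erfi(3*sqrt(14)*c/14)


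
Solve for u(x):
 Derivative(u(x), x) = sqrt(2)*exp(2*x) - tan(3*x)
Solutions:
 u(x) = C1 + sqrt(2)*exp(2*x)/2 + log(cos(3*x))/3


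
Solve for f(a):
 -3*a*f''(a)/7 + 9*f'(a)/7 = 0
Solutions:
 f(a) = C1 + C2*a^4


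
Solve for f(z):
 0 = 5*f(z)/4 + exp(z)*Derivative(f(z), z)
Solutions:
 f(z) = C1*exp(5*exp(-z)/4)


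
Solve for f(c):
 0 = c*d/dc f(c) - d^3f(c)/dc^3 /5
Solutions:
 f(c) = C1 + Integral(C2*airyai(5^(1/3)*c) + C3*airybi(5^(1/3)*c), c)


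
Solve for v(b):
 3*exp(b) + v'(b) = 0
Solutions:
 v(b) = C1 - 3*exp(b)


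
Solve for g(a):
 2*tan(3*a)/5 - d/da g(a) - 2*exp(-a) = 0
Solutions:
 g(a) = C1 + log(tan(3*a)^2 + 1)/15 + 2*exp(-a)


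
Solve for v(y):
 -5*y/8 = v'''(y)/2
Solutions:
 v(y) = C1 + C2*y + C3*y^2 - 5*y^4/96


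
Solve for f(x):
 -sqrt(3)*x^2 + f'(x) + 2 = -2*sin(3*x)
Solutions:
 f(x) = C1 + sqrt(3)*x^3/3 - 2*x + 2*cos(3*x)/3


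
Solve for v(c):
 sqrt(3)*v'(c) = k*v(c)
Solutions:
 v(c) = C1*exp(sqrt(3)*c*k/3)


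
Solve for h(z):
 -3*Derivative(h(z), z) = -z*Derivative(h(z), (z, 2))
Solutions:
 h(z) = C1 + C2*z^4


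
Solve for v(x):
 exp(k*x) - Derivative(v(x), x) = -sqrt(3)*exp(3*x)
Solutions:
 v(x) = C1 + sqrt(3)*exp(3*x)/3 + exp(k*x)/k


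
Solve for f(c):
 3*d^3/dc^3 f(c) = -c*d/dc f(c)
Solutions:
 f(c) = C1 + Integral(C2*airyai(-3^(2/3)*c/3) + C3*airybi(-3^(2/3)*c/3), c)


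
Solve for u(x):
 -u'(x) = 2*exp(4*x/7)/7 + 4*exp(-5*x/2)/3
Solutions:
 u(x) = C1 - exp(4*x/7)/2 + 8*exp(-5*x/2)/15


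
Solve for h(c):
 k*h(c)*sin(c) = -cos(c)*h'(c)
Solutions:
 h(c) = C1*exp(k*log(cos(c)))


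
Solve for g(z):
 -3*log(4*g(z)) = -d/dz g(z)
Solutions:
 -Integral(1/(log(_y) + 2*log(2)), (_y, g(z)))/3 = C1 - z


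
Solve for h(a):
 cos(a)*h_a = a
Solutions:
 h(a) = C1 + Integral(a/cos(a), a)


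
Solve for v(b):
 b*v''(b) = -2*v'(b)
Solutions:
 v(b) = C1 + C2/b


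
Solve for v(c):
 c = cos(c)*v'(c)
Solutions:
 v(c) = C1 + Integral(c/cos(c), c)


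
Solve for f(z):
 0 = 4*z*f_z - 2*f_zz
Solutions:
 f(z) = C1 + C2*erfi(z)


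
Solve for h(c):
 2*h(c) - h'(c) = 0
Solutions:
 h(c) = C1*exp(2*c)


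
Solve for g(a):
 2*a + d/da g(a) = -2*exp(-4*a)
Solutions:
 g(a) = C1 - a^2 + exp(-4*a)/2


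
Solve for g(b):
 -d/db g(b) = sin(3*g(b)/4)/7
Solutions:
 b/7 + 2*log(cos(3*g(b)/4) - 1)/3 - 2*log(cos(3*g(b)/4) + 1)/3 = C1


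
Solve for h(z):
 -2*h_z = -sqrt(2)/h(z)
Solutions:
 h(z) = -sqrt(C1 + sqrt(2)*z)
 h(z) = sqrt(C1 + sqrt(2)*z)


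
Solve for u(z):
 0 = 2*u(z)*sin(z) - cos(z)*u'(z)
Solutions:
 u(z) = C1/cos(z)^2


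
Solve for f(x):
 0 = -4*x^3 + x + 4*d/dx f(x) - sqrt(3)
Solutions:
 f(x) = C1 + x^4/4 - x^2/8 + sqrt(3)*x/4


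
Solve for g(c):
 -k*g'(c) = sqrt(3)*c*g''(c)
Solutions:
 g(c) = C1 + c^(-sqrt(3)*re(k)/3 + 1)*(C2*sin(sqrt(3)*log(c)*Abs(im(k))/3) + C3*cos(sqrt(3)*log(c)*im(k)/3))


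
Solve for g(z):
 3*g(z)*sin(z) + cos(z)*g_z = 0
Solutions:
 g(z) = C1*cos(z)^3


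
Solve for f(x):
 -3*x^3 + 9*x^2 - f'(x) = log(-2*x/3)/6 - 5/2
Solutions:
 f(x) = C1 - 3*x^4/4 + 3*x^3 - x*log(-x)/6 + x*(-log(2) + log(3) + 16)/6


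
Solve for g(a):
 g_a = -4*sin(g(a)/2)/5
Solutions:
 4*a/5 + log(cos(g(a)/2) - 1) - log(cos(g(a)/2) + 1) = C1


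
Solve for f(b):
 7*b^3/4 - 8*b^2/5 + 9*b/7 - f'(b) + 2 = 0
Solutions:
 f(b) = C1 + 7*b^4/16 - 8*b^3/15 + 9*b^2/14 + 2*b


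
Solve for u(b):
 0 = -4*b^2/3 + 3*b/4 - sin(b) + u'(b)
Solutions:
 u(b) = C1 + 4*b^3/9 - 3*b^2/8 - cos(b)


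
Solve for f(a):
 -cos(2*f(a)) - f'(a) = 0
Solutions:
 f(a) = -asin((C1 + exp(4*a))/(C1 - exp(4*a)))/2 + pi/2
 f(a) = asin((C1 + exp(4*a))/(C1 - exp(4*a)))/2


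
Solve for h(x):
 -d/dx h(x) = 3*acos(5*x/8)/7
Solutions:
 h(x) = C1 - 3*x*acos(5*x/8)/7 + 3*sqrt(64 - 25*x^2)/35


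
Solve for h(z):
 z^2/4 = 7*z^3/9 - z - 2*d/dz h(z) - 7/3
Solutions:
 h(z) = C1 + 7*z^4/72 - z^3/24 - z^2/4 - 7*z/6


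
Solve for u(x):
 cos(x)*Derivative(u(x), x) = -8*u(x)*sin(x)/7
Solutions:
 u(x) = C1*cos(x)^(8/7)


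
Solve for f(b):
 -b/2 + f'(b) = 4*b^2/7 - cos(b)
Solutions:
 f(b) = C1 + 4*b^3/21 + b^2/4 - sin(b)


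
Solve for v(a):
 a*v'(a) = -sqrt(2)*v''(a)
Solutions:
 v(a) = C1 + C2*erf(2^(1/4)*a/2)


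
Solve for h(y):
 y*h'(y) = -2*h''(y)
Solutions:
 h(y) = C1 + C2*erf(y/2)


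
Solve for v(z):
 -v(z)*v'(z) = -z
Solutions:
 v(z) = -sqrt(C1 + z^2)
 v(z) = sqrt(C1 + z^2)


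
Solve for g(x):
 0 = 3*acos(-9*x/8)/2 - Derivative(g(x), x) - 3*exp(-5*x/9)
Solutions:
 g(x) = C1 + 3*x*acos(-9*x/8)/2 + sqrt(64 - 81*x^2)/6 + 27*exp(-5*x/9)/5


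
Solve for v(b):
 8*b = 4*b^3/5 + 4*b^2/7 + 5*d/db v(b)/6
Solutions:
 v(b) = C1 - 6*b^4/25 - 8*b^3/35 + 24*b^2/5


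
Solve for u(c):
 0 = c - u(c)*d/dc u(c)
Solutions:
 u(c) = -sqrt(C1 + c^2)
 u(c) = sqrt(C1 + c^2)


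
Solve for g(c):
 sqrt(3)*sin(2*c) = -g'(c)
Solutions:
 g(c) = C1 + sqrt(3)*cos(2*c)/2


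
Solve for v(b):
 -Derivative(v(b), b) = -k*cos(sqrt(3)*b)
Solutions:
 v(b) = C1 + sqrt(3)*k*sin(sqrt(3)*b)/3


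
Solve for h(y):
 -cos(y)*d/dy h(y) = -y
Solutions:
 h(y) = C1 + Integral(y/cos(y), y)


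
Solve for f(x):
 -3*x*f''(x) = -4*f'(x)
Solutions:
 f(x) = C1 + C2*x^(7/3)


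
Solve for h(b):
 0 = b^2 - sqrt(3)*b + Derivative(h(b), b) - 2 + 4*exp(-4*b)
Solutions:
 h(b) = C1 - b^3/3 + sqrt(3)*b^2/2 + 2*b + exp(-4*b)


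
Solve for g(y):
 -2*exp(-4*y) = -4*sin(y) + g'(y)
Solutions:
 g(y) = C1 - 4*cos(y) + exp(-4*y)/2


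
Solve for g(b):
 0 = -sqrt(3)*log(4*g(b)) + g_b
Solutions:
 -sqrt(3)*Integral(1/(log(_y) + 2*log(2)), (_y, g(b)))/3 = C1 - b


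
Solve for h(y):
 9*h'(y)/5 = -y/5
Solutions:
 h(y) = C1 - y^2/18


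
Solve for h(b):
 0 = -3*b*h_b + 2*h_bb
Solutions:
 h(b) = C1 + C2*erfi(sqrt(3)*b/2)


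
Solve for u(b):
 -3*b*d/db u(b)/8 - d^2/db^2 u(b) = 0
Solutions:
 u(b) = C1 + C2*erf(sqrt(3)*b/4)


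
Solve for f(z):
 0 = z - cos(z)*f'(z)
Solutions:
 f(z) = C1 + Integral(z/cos(z), z)


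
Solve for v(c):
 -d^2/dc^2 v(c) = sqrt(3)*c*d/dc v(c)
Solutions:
 v(c) = C1 + C2*erf(sqrt(2)*3^(1/4)*c/2)


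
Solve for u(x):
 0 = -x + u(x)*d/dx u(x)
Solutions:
 u(x) = -sqrt(C1 + x^2)
 u(x) = sqrt(C1 + x^2)


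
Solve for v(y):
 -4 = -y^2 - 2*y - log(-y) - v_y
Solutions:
 v(y) = C1 - y^3/3 - y^2 - y*log(-y) + 5*y


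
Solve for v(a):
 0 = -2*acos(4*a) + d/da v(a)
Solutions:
 v(a) = C1 + 2*a*acos(4*a) - sqrt(1 - 16*a^2)/2


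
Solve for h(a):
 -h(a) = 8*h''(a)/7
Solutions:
 h(a) = C1*sin(sqrt(14)*a/4) + C2*cos(sqrt(14)*a/4)


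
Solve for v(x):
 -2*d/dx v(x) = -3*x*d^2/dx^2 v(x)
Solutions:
 v(x) = C1 + C2*x^(5/3)


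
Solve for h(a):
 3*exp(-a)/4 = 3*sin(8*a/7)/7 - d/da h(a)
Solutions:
 h(a) = C1 - 3*cos(8*a/7)/8 + 3*exp(-a)/4


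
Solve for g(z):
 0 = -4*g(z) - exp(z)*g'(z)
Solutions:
 g(z) = C1*exp(4*exp(-z))


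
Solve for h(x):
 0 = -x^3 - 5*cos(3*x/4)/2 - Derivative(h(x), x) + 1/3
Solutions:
 h(x) = C1 - x^4/4 + x/3 - 10*sin(3*x/4)/3


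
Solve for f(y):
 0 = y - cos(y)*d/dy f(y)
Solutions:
 f(y) = C1 + Integral(y/cos(y), y)


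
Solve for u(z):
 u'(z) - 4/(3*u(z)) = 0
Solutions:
 u(z) = -sqrt(C1 + 24*z)/3
 u(z) = sqrt(C1 + 24*z)/3


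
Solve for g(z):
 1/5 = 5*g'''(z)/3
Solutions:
 g(z) = C1 + C2*z + C3*z^2 + z^3/50


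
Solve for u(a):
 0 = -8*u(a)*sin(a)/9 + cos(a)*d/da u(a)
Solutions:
 u(a) = C1/cos(a)^(8/9)


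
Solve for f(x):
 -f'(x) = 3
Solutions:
 f(x) = C1 - 3*x


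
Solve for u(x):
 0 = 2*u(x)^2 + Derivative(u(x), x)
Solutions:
 u(x) = 1/(C1 + 2*x)


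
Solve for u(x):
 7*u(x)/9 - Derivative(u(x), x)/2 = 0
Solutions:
 u(x) = C1*exp(14*x/9)


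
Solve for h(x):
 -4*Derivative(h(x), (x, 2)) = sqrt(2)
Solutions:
 h(x) = C1 + C2*x - sqrt(2)*x^2/8


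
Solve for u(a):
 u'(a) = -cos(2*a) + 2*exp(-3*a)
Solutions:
 u(a) = C1 - sin(2*a)/2 - 2*exp(-3*a)/3


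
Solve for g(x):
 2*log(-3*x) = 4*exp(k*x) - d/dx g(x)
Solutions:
 g(x) = C1 - 2*x*log(-x) + 2*x*(1 - log(3)) + Piecewise((4*exp(k*x)/k, Ne(k, 0)), (4*x, True))


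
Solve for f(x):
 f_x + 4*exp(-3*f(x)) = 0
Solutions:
 f(x) = log(C1 - 12*x)/3
 f(x) = log((-3^(1/3) - 3^(5/6)*I)*(C1 - 4*x)^(1/3)/2)
 f(x) = log((-3^(1/3) + 3^(5/6)*I)*(C1 - 4*x)^(1/3)/2)


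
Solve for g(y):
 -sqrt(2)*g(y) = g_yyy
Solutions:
 g(y) = C3*exp(-2^(1/6)*y) + (C1*sin(2^(1/6)*sqrt(3)*y/2) + C2*cos(2^(1/6)*sqrt(3)*y/2))*exp(2^(1/6)*y/2)


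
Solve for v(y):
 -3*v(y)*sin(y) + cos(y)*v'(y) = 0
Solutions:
 v(y) = C1/cos(y)^3


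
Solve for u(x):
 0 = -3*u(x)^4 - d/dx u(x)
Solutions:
 u(x) = (-3^(2/3) - 3*3^(1/6)*I)*(1/(C1 + 3*x))^(1/3)/6
 u(x) = (-3^(2/3) + 3*3^(1/6)*I)*(1/(C1 + 3*x))^(1/3)/6
 u(x) = (1/(C1 + 9*x))^(1/3)


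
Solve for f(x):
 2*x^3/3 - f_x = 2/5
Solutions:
 f(x) = C1 + x^4/6 - 2*x/5


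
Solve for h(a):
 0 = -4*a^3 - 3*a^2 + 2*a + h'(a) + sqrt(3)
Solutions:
 h(a) = C1 + a^4 + a^3 - a^2 - sqrt(3)*a


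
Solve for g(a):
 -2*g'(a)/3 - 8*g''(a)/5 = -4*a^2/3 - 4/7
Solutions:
 g(a) = C1 + C2*exp(-5*a/12) + 2*a^3/3 - 24*a^2/5 + 4182*a/175


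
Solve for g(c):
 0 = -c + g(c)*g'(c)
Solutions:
 g(c) = -sqrt(C1 + c^2)
 g(c) = sqrt(C1 + c^2)


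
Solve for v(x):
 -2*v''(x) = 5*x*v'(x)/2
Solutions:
 v(x) = C1 + C2*erf(sqrt(10)*x/4)


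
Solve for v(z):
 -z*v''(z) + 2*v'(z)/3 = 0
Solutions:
 v(z) = C1 + C2*z^(5/3)


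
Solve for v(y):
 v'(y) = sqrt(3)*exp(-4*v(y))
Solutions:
 v(y) = log(-I*(C1 + 4*sqrt(3)*y)^(1/4))
 v(y) = log(I*(C1 + 4*sqrt(3)*y)^(1/4))
 v(y) = log(-(C1 + 4*sqrt(3)*y)^(1/4))
 v(y) = log(C1 + 4*sqrt(3)*y)/4


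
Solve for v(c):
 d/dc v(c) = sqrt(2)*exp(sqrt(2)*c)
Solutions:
 v(c) = C1 + exp(sqrt(2)*c)


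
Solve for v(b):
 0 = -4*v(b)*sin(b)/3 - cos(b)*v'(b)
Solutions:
 v(b) = C1*cos(b)^(4/3)


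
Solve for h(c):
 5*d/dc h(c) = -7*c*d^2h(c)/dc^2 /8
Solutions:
 h(c) = C1 + C2/c^(33/7)


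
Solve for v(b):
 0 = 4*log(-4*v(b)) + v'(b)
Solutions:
 Integral(1/(log(-_y) + 2*log(2)), (_y, v(b)))/4 = C1 - b


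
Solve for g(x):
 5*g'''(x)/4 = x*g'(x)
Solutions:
 g(x) = C1 + Integral(C2*airyai(10^(2/3)*x/5) + C3*airybi(10^(2/3)*x/5), x)


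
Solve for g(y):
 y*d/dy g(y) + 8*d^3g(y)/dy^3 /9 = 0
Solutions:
 g(y) = C1 + Integral(C2*airyai(-3^(2/3)*y/2) + C3*airybi(-3^(2/3)*y/2), y)


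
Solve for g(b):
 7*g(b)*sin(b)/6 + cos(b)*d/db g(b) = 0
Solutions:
 g(b) = C1*cos(b)^(7/6)


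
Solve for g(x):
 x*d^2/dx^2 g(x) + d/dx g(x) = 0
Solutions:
 g(x) = C1 + C2*log(x)


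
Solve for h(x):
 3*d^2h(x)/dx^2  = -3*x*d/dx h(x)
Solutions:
 h(x) = C1 + C2*erf(sqrt(2)*x/2)


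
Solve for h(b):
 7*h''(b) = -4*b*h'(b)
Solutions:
 h(b) = C1 + C2*erf(sqrt(14)*b/7)


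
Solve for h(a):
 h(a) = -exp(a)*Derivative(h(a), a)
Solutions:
 h(a) = C1*exp(exp(-a))


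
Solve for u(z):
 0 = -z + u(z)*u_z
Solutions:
 u(z) = -sqrt(C1 + z^2)
 u(z) = sqrt(C1 + z^2)


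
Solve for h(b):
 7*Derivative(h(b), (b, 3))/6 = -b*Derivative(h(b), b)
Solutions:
 h(b) = C1 + Integral(C2*airyai(-6^(1/3)*7^(2/3)*b/7) + C3*airybi(-6^(1/3)*7^(2/3)*b/7), b)


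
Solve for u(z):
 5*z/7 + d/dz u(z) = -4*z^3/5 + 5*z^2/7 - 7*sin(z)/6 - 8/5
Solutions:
 u(z) = C1 - z^4/5 + 5*z^3/21 - 5*z^2/14 - 8*z/5 + 7*cos(z)/6


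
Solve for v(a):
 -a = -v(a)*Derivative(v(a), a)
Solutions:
 v(a) = -sqrt(C1 + a^2)
 v(a) = sqrt(C1 + a^2)


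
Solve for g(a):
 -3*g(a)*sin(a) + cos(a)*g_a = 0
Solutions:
 g(a) = C1/cos(a)^3


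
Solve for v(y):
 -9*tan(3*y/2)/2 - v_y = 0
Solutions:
 v(y) = C1 + 3*log(cos(3*y/2))


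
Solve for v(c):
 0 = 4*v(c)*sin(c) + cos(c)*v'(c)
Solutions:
 v(c) = C1*cos(c)^4


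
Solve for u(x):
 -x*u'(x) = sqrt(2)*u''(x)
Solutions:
 u(x) = C1 + C2*erf(2^(1/4)*x/2)


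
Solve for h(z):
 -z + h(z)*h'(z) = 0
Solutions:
 h(z) = -sqrt(C1 + z^2)
 h(z) = sqrt(C1 + z^2)


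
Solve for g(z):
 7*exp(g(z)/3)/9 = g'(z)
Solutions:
 g(z) = 3*log(-1/(C1 + 7*z)) + 9*log(3)


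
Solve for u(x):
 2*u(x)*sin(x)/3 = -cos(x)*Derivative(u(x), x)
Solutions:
 u(x) = C1*cos(x)^(2/3)


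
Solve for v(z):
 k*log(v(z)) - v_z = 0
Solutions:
 li(v(z)) = C1 + k*z


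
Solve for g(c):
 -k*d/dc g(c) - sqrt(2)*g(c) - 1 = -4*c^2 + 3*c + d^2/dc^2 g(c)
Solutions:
 g(c) = C1*exp(c*(-k + sqrt(k^2 - 4*sqrt(2)))/2) + C2*exp(-c*(k + sqrt(k^2 - 4*sqrt(2)))/2) + 2*sqrt(2)*c^2 - 4*c*k - 3*sqrt(2)*c/2 + 2*sqrt(2)*k^2 + 3*k/2 - 4 - sqrt(2)/2


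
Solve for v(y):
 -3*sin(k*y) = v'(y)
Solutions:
 v(y) = C1 + 3*cos(k*y)/k


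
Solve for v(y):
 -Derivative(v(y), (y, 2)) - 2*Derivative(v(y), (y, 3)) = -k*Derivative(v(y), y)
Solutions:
 v(y) = C1 + C2*exp(y*(sqrt(8*k + 1) - 1)/4) + C3*exp(-y*(sqrt(8*k + 1) + 1)/4)


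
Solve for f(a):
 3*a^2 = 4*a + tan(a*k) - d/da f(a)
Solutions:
 f(a) = C1 - a^3 + 2*a^2 + Piecewise((-log(cos(a*k))/k, Ne(k, 0)), (0, True))


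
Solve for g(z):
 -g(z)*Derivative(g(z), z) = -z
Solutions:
 g(z) = -sqrt(C1 + z^2)
 g(z) = sqrt(C1 + z^2)


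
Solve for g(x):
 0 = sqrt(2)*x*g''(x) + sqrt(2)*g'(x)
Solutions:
 g(x) = C1 + C2*log(x)


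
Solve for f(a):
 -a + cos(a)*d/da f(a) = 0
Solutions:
 f(a) = C1 + Integral(a/cos(a), a)


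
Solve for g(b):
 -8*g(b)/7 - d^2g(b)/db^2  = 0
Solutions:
 g(b) = C1*sin(2*sqrt(14)*b/7) + C2*cos(2*sqrt(14)*b/7)


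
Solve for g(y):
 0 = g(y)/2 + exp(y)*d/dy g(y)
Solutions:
 g(y) = C1*exp(exp(-y)/2)


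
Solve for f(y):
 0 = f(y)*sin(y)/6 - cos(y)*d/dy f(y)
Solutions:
 f(y) = C1/cos(y)^(1/6)


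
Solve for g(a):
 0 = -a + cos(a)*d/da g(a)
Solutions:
 g(a) = C1 + Integral(a/cos(a), a)


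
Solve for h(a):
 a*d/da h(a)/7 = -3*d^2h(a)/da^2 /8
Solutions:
 h(a) = C1 + C2*erf(2*sqrt(21)*a/21)


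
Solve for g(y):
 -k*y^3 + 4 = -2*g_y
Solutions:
 g(y) = C1 + k*y^4/8 - 2*y


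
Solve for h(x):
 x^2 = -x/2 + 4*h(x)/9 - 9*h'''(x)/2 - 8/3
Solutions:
 h(x) = C3*exp(2*3^(2/3)*x/9) + 9*x^2/4 + 9*x/8 + (C1*sin(3^(1/6)*x/3) + C2*cos(3^(1/6)*x/3))*exp(-3^(2/3)*x/9) + 6


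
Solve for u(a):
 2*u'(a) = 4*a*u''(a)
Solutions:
 u(a) = C1 + C2*a^(3/2)


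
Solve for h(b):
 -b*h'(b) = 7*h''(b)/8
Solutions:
 h(b) = C1 + C2*erf(2*sqrt(7)*b/7)


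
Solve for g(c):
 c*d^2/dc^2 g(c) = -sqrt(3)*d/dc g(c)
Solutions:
 g(c) = C1 + C2*c^(1 - sqrt(3))


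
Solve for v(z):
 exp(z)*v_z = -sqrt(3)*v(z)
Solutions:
 v(z) = C1*exp(sqrt(3)*exp(-z))


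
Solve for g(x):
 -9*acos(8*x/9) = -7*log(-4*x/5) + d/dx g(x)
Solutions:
 g(x) = C1 + 7*x*log(-x) - 9*x*acos(8*x/9) - 7*x*log(5) - 7*x + 14*x*log(2) + 9*sqrt(81 - 64*x^2)/8


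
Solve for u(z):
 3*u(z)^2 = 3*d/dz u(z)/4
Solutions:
 u(z) = -1/(C1 + 4*z)


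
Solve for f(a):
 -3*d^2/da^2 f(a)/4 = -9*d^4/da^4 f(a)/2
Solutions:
 f(a) = C1 + C2*a + C3*exp(-sqrt(6)*a/6) + C4*exp(sqrt(6)*a/6)


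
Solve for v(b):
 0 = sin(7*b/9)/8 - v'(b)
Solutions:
 v(b) = C1 - 9*cos(7*b/9)/56


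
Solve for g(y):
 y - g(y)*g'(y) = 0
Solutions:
 g(y) = -sqrt(C1 + y^2)
 g(y) = sqrt(C1 + y^2)


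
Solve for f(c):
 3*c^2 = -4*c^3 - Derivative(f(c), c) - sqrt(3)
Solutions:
 f(c) = C1 - c^4 - c^3 - sqrt(3)*c


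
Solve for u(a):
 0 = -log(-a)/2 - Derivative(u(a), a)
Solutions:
 u(a) = C1 - a*log(-a)/2 + a/2


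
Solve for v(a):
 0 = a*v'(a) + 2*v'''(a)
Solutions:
 v(a) = C1 + Integral(C2*airyai(-2^(2/3)*a/2) + C3*airybi(-2^(2/3)*a/2), a)


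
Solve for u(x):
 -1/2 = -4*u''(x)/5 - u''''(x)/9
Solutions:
 u(x) = C1 + C2*x + C3*sin(6*sqrt(5)*x/5) + C4*cos(6*sqrt(5)*x/5) + 5*x^2/16


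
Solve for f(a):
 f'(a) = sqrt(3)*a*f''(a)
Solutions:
 f(a) = C1 + C2*a^(sqrt(3)/3 + 1)


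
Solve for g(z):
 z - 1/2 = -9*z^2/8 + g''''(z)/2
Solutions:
 g(z) = C1 + C2*z + C3*z^2 + C4*z^3 + z^6/160 + z^5/60 - z^4/24


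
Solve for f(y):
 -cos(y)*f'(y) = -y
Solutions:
 f(y) = C1 + Integral(y/cos(y), y)


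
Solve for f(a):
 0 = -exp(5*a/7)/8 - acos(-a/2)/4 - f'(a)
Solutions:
 f(a) = C1 - a*acos(-a/2)/4 - sqrt(4 - a^2)/4 - 7*exp(5*a/7)/40


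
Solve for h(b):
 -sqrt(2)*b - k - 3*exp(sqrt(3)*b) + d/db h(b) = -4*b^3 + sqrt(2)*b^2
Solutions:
 h(b) = C1 - b^4 + sqrt(2)*b^3/3 + sqrt(2)*b^2/2 + b*k + sqrt(3)*exp(sqrt(3)*b)


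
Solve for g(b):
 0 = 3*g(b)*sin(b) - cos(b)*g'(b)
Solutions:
 g(b) = C1/cos(b)^3


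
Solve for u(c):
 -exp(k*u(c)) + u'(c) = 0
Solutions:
 u(c) = Piecewise((log(-1/(C1*k + c*k))/k, Ne(k, 0)), (nan, True))
 u(c) = Piecewise((C1 + c, Eq(k, 0)), (nan, True))


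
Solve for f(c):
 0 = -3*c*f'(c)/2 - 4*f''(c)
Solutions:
 f(c) = C1 + C2*erf(sqrt(3)*c/4)


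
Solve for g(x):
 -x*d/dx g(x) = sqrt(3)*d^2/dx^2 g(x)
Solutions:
 g(x) = C1 + C2*erf(sqrt(2)*3^(3/4)*x/6)


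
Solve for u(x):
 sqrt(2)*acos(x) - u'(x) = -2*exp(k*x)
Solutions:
 u(x) = C1 + sqrt(2)*(x*acos(x) - sqrt(1 - x^2)) + 2*Piecewise((exp(k*x)/k, Ne(k, 0)), (x, True))


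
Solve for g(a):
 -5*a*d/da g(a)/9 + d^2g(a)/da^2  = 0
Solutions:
 g(a) = C1 + C2*erfi(sqrt(10)*a/6)


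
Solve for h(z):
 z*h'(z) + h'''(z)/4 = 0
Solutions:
 h(z) = C1 + Integral(C2*airyai(-2^(2/3)*z) + C3*airybi(-2^(2/3)*z), z)


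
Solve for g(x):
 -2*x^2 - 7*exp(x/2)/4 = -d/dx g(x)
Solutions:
 g(x) = C1 + 2*x^3/3 + 7*exp(x/2)/2


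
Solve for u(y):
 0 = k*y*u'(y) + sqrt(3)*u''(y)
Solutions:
 u(y) = Piecewise((-sqrt(2)*3^(1/4)*sqrt(pi)*C1*erf(sqrt(2)*3^(3/4)*sqrt(k)*y/6)/(2*sqrt(k)) - C2, (k > 0) | (k < 0)), (-C1*y - C2, True))


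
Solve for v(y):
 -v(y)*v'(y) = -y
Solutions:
 v(y) = -sqrt(C1 + y^2)
 v(y) = sqrt(C1 + y^2)


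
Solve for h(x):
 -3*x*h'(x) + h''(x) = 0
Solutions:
 h(x) = C1 + C2*erfi(sqrt(6)*x/2)


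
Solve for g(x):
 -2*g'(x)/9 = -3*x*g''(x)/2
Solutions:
 g(x) = C1 + C2*x^(31/27)


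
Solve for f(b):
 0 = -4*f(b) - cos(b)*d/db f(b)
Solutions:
 f(b) = C1*(sin(b)^2 - 2*sin(b) + 1)/(sin(b)^2 + 2*sin(b) + 1)


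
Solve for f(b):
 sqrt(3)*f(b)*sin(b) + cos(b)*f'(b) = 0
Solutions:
 f(b) = C1*cos(b)^(sqrt(3))


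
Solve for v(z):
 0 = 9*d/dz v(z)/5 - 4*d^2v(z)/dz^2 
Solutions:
 v(z) = C1 + C2*exp(9*z/20)


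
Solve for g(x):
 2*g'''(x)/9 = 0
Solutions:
 g(x) = C1 + C2*x + C3*x^2


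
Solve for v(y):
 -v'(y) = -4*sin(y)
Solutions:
 v(y) = C1 - 4*cos(y)


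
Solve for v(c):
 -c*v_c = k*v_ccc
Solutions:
 v(c) = C1 + Integral(C2*airyai(c*(-1/k)^(1/3)) + C3*airybi(c*(-1/k)^(1/3)), c)


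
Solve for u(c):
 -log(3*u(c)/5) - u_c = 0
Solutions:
 Integral(1/(log(_y) - log(5) + log(3)), (_y, u(c))) = C1 - c


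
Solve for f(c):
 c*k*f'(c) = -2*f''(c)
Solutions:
 f(c) = Piecewise((-sqrt(pi)*C1*erf(c*sqrt(k)/2)/sqrt(k) - C2, (k > 0) | (k < 0)), (-C1*c - C2, True))


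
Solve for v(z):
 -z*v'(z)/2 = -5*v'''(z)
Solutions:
 v(z) = C1 + Integral(C2*airyai(10^(2/3)*z/10) + C3*airybi(10^(2/3)*z/10), z)


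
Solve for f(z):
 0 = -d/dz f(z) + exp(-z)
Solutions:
 f(z) = C1 - exp(-z)


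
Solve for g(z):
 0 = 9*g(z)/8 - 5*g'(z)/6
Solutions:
 g(z) = C1*exp(27*z/20)


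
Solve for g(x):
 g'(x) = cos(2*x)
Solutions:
 g(x) = C1 + sin(2*x)/2


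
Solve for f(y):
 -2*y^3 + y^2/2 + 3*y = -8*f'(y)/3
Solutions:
 f(y) = C1 + 3*y^4/16 - y^3/16 - 9*y^2/16
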